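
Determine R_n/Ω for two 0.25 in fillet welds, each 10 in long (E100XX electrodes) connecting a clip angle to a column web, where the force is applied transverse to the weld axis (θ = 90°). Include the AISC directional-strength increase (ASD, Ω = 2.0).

E100XX → F_EXX = 100 ksi.
t_e = 0.707 × 0.25 = 0.1767 in; A_we = 0.1767 × 20 = 3.535 in².
Directional factor: 1.0 + 0.5 sin^1.5(90°) = 1.5.
F_nw = 0.6 × 100 × 1.5 = 90 ksi.
R_n/Ω = (90 × 3.535) / 2.0 = 159.1 kip.

R_n/Ω ≈ 159 kip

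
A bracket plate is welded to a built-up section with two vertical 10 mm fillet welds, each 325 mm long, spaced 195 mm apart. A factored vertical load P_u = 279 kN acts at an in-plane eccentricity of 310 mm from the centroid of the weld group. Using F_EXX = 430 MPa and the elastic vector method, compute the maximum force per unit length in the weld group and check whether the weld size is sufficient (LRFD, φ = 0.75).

f_max ≈ 1640 N/mm; NOT adequate

Total weld length L_w = 650 mm. Treat welds as unit-width lines.
Polar moment about centroid: J = 2[d³/12 + d(b/2)²] = 2[325³/12 + 325×97.5²] = 11900000 mm³.
Direct shear f_v = P/L_w = 279×10³ / 650 = 429.2 N/mm (vertical).
Torsion M = P·e = 279×10³ × 310 = 86490000 N·mm.
Critical point at (x, y) = (97.5, 162.5) from centroid. f_tx = M·y/J = 1181 N/mm; f_ty = M·x/J = 708.6 N/mm.
Resultant f_max = √[f_tx² + (f_v + f_ty)²] = √[1181² + (429.2 + 708.6)²] = 1640 N/mm.
Capacity per unit length: φr_n = 0.75 × 0.6 × 430 × (0.707 × 10) = 1368 N/mm.
1640 > 1368 → NOT adequate.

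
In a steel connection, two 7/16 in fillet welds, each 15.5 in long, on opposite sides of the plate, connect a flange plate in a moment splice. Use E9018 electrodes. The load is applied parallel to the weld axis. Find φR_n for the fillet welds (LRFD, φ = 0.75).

E90XX → F_EXX = 90 ksi.
Effective throat t_e = 0.707 × 0.4375 = 0.3093 in.
Total length L = 31 in; A_we = 0.3093 × 31 = 9.589 in².
F_nw = 0.6 F_EXX = 0.6 × 90 = 54 ksi.
φR_n = 0.75 × 54 × 9.589 = 388.3 kip.

φR_n ≈ 388 kip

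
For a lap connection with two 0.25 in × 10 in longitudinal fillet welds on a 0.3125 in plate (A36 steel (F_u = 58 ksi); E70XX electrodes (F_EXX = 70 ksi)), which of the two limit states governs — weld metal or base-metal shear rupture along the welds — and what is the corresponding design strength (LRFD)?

φR_n ≈ 111 kip (weld metal governs)

t_e = 0.707 × 0.25 = 0.1767 in; L = 20 in.
Weld metal: φR_n = 0.75 × 0.6 × 70 × 0.1767 × 20 = 111.4 kip.
Base metal (shear rupture): φR_n = 0.75 × 0.6 × 58 × 0.3125 × 20 = 163.1 kip.
Governing: weld metal.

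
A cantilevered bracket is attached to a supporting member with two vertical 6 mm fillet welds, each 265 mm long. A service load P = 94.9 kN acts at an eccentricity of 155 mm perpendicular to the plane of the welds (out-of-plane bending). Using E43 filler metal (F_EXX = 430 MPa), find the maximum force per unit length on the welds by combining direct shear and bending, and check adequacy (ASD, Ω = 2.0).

f_max ≈ 653 N/mm; NOT adequate

L_w = 2 × 265 = 530 mm; section modulus (unit throat) S = 2 × L²/6 = 23410 mm².
Direct shear f_v = P/L_w = 94.9×10³/530 = 179.1 N/mm.
Moment M = P × e = 94.9×10³ × 155 = 14710000 N·mm; bending f_b = M/S = 628.4 N/mm.
f_max = √(f_v² + f_b²) = √(179.1² + 628.4²) = 653.4 N/mm.
r_n/Ω = (1/2.0) × 0.6 × 430 × (0.707 × 6) = 547.2 N/mm → NOT adequate.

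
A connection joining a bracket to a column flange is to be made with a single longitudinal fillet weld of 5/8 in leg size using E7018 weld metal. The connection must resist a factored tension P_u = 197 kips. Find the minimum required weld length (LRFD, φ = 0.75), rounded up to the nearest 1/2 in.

L = 14.5 in

E70XX → F_EXX = 70 ksi.
Throat t_e = 0.707 × 0.625 = 0.4419 in.
φr_n = 0.75 × 0.6 × 70 × 0.4419 = 13.92 kips/in.
L_req = P_u / φr_n = 197 / 13.92 = 14.15 in total.
Round up → use L = 14.5 in.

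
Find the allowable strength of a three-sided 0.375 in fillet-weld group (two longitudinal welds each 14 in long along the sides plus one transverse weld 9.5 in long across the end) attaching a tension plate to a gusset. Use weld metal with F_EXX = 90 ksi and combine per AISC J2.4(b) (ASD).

t_e = 0.707 × 0.375 = 0.2651 in.
R_nwl = 0.6 × 90 × 0.2651 × 28 = 400.9 kips (longitudinal, 2 welds).
R_nwt = 0.6 × 90 × 0.2651 × 9.5 = 136 kips (transverse, base value).
(i) R_nwl + R_nwt = 536.9 kips; (ii) 0.85 R_nwl + 1.5 R_nwt = 544.8 kips.
R_n = max = 544.8 kips [governs: (ii)]; R_n/Ω = 272.4 kips.

R_n/Ω ≈ 272 kips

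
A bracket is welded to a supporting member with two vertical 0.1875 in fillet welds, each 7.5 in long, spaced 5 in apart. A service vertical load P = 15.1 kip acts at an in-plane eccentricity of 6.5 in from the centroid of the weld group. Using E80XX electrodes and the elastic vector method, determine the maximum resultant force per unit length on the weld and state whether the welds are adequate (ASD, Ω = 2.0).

f_max ≈ 3.36 kip/in; NOT adequate

E80XX → F_EXX = 80 ksi.
Total weld length L_w = 15 in. Treat welds as unit-width lines.
Polar moment about centroid: J = 2[d³/12 + d(b/2)²] = 2[7.5³/12 + 7.5×2.5²] = 164.1 in³.
Direct shear f_v = P/L_w = 15.1 / 15 = 1.007 kip/in (vertical).
Torsion M = P·e = 15.1 × 6.5 = 98.15 kip·in.
Critical point at (x, y) = (2.5, 3.75) from centroid. f_tx = M·y/J = 2.243 kip/in; f_ty = M·x/J = 1.496 kip/in.
Resultant f_max = √[f_tx² + (f_v + f_ty)²] = √[2.243² + (1.007 + 1.496)²] = 3.361 kip/in.
Capacity per unit length: r_n/Ω = (1/2.0) × 0.6 × 80 × (0.707 × 0.1875) = 3.181 kip/in.
3.361 > 3.181 → NOT adequate.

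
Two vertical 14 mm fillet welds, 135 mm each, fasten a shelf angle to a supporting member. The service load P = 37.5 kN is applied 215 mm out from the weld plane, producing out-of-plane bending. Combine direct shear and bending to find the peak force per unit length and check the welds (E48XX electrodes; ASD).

f_max ≈ 1330 N/mm; adequate

E48XX → F_EXX = 480 MPa.
L_w = 2 × 135 = 270 mm; section modulus (unit throat) S = 2 × L²/6 = 6075 mm².
Direct shear f_v = P/L_w = 37.5×10³/270 = 138.9 N/mm.
Moment M = P × e = 37.5×10³ × 215 = 8062500 N·mm; bending f_b = M/S = 1327 N/mm.
f_max = √(f_v² + f_b²) = √(138.9² + 1327²) = 1334 N/mm.
r_n/Ω = (1/2.0) × 0.6 × 480 × (0.707 × 14) = 1425 N/mm → adequate.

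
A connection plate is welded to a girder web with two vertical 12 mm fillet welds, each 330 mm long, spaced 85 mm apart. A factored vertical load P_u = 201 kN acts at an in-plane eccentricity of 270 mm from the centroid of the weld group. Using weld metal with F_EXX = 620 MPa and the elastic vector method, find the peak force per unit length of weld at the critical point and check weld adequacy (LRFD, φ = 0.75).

Total weld length L_w = 660 mm. Treat welds as unit-width lines.
Polar moment about centroid: J = 2[d³/12 + d(b/2)²] = 2[330³/12 + 330×42.5²] = 7182000 mm³.
Direct shear f_v = P/L_w = 201×10³ / 660 = 304.5 N/mm (vertical).
Torsion M = P·e = 201×10³ × 270 = 54270000 N·mm.
Critical point at (x, y) = (42.5, 165) from centroid. f_tx = M·y/J = 1247 N/mm; f_ty = M·x/J = 321.2 N/mm.
Resultant f_max = √[f_tx² + (f_v + f_ty)²] = √[1247² + (304.5 + 321.2)²] = 1395 N/mm.
Capacity per unit length: φr_n = 0.75 × 0.6 × 620 × (0.707 × 12) = 2367 N/mm.
1395 ≤ 2367 → adequate.

f_max ≈ 1400 N/mm; adequate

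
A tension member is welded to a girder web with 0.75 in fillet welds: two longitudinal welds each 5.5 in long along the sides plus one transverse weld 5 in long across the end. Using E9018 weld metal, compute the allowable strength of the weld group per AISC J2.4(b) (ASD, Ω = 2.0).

E90XX → F_EXX = 90 ksi.
t_e = 0.707 × 0.75 = 0.5302 in.
R_nwl = 0.6 × 90 × 0.5302 × 11 = 315 kips (longitudinal, 2 welds).
R_nwt = 0.6 × 90 × 0.5302 × 5 = 143.2 kips (transverse, base value).
(i) R_nwl + R_nwt = 458.1 kips; (ii) 0.85 R_nwl + 1.5 R_nwt = 482.5 kips.
R_n = max = 482.5 kips [governs: (ii)]; R_n/Ω = 241.2 kips.

R_n/Ω ≈ 241 kips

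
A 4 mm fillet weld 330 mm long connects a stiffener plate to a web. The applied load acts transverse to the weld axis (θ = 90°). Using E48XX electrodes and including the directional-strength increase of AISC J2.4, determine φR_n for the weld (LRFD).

φR_n ≈ 302 kN

E48XX → F_EXX = 480 MPa.
t_e = 0.707 × 4 = 2.828 mm; A_we = 2.828 × 330 = 933.2 mm².
Directional factor: 1.0 + 0.5 sin^1.5(90°) = 1.5.
F_nw = 0.6 × 480 × 1.5 = 432 MPa.
φR_n = 0.75 × 432 × 933.2 × 10⁻³ = 302.4 kN.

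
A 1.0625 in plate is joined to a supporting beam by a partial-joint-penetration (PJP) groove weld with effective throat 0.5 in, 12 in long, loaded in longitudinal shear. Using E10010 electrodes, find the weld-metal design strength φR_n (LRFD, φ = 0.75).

E100XX → F_EXX = 100 ksi.
Effective throat (given) t_e = 0.5 in.
A_we = 0.5 × 12 = 6 in².
F_nw = 0.6 F_EXX = 60 ksi.
φR_n = 0.75 × 60 × 6 = 270 kips.

φR_n ≈ 270 kips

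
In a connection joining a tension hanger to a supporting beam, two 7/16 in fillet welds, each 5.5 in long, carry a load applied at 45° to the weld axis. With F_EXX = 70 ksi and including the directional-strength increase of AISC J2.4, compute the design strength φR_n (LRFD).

t_e = 0.707 × 0.4375 = 0.3093 in; A_we = 0.3093 × 11 = 3.402 in².
Directional factor: 1.0 + 0.5 sin^1.5(45°) = 1.297.
F_nw = 0.6 × 70 × 1.297 = 54.49 ksi.
φR_n = 0.75 × 54.49 × 3.402 = 139 kips.

φR_n ≈ 139 kips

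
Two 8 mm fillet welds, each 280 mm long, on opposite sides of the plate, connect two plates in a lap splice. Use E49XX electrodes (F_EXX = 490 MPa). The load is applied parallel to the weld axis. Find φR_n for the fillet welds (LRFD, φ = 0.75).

Effective throat t_e = 0.707 × 8 = 5.656 mm.
Total length L = 560 mm; A_we = 5.656 × 560 = 3167 mm².
F_nw = 0.6 F_EXX = 0.6 × 490 = 294 MPa.
φR_n = 0.75 × 294 × 3167 × 10⁻³ = 698.4 kN.

φR_n ≈ 698 kN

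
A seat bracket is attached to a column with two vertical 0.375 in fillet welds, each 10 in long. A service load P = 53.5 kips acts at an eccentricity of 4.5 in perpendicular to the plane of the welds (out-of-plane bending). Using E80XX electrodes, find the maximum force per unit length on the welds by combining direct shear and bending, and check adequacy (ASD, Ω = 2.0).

E80XX → F_EXX = 80 ksi.
L_w = 2 × 10 = 20 in; section modulus (unit throat) S = 2 × L²/6 = 33.33 in².
Direct shear f_v = P/L_w = 53.5/20 = 2.675 kip/in.
Moment M = P × e = 53.5 × 4.5 = 240.75 kip·in; bending f_b = M/S = 7.222 kip/in.
f_max = √(f_v² + f_b²) = √(2.675² + 7.222²) = 7.702 kip/in.
r_n/Ω = (1/2.0) × 0.6 × 80 × (0.707 × 0.375) = 6.363 kip/in → NOT adequate.

f_max ≈ 7.7 kip/in; NOT adequate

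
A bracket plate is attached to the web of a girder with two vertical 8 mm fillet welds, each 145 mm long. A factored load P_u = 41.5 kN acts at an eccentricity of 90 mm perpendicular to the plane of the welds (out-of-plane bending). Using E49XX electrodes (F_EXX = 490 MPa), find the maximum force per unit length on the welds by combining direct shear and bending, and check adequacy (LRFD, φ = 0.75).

L_w = 2 × 145 = 290 mm; section modulus (unit throat) S = 2 × L²/6 = 7008 mm².
Direct shear f_v = P/L_w = 41.5×10³/290 = 143.1 N/mm.
Moment M = P × e = 41.5×10³ × 90 = 3735000 N·mm; bending f_b = M/S = 532.9 N/mm.
f_max = √(f_v² + f_b²) = √(143.1² + 532.9²) = 551.8 N/mm.
φr_n = 0.75 × 0.6 × 490 × (0.707 × 8) = 1247 N/mm → adequate.

f_max ≈ 552 N/mm; adequate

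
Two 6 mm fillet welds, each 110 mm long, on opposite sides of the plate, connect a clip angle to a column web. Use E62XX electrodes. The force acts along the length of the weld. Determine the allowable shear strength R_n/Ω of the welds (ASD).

E62XX → F_EXX = 620 MPa.
Effective throat t_e = 0.707 × 6 = 4.242 mm.
Total length L = 220 mm; A_we = 4.242 × 220 = 933.2 mm².
F_nw = 0.6 F_EXX = 0.6 × 620 = 372 MPa.
R_n = 372 × 933.2 × 10⁻³ = 347.2 kN; R_n/Ω = 347.2/2.0 = 173.6 kN.

R_n/Ω ≈ 174 kN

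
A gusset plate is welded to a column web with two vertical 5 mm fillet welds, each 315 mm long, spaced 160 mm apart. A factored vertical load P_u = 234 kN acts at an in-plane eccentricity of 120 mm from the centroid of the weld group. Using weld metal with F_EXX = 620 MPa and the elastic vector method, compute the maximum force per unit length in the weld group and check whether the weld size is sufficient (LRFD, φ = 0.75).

Total weld length L_w = 630 mm. Treat welds as unit-width lines.
Polar moment about centroid: J = 2[d³/12 + d(b/2)²] = 2[315³/12 + 315×80²] = 9241000 mm³.
Direct shear f_v = P/L_w = 234×10³ / 630 = 371.4 N/mm (vertical).
Torsion M = P·e = 234×10³ × 120 = 28080000 N·mm.
Critical point at (x, y) = (80, 157.5) from centroid. f_tx = M·y/J = 478.6 N/mm; f_ty = M·x/J = 243.1 N/mm.
Resultant f_max = √[f_tx² + (f_v + f_ty)²] = √[478.6² + (371.4 + 243.1)²] = 778.9 N/mm.
Capacity per unit length: φr_n = 0.75 × 0.6 × 620 × (0.707 × 5) = 986.3 N/mm.
778.9 ≤ 986.3 → adequate.

f_max ≈ 779 N/mm; adequate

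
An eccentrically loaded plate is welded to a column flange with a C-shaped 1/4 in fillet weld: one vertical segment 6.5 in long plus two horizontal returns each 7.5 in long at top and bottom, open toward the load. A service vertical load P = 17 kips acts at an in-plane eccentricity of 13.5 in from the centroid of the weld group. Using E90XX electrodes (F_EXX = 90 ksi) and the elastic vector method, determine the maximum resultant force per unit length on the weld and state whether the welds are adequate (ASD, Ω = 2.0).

f_max ≈ 4.95 kip/in; NOT adequate

Total weld length L_w = 21.5 in. Treat welds as unit-width lines.
Centroid: x̄ = 2×7.5×3.75 / 21.5 = 2.616 in from the vertical weld.
Polar moment about centroid: J = I_x + I_y = [6.5³/12 + 2×7.5×3.25²] + [6.5×2.616² + 2(7.5³/12 + 7.5×1.134²)] = 315.4 in³.
Direct shear f_v = P/L_w = 17 / 21.5 = 0.7907 kip/in (vertical).
Torsion M = P·e = 17 × 13.5 = 229.5 kip·in.
Critical point at (x, y) = (4.884, 3.25) from centroid. f_tx = M·y/J = 2.365 kip/in; f_ty = M·x/J = 3.554 kip/in.
Resultant f_max = √[f_tx² + (f_v + f_ty)²] = √[2.365² + (0.7907 + 3.554)²] = 4.946 kip/in.
Capacity per unit length: r_n/Ω = (1/2.0) × 0.6 × 90 × (0.707 × 0.25) = 4.772 kip/in.
4.946 > 4.772 → NOT adequate.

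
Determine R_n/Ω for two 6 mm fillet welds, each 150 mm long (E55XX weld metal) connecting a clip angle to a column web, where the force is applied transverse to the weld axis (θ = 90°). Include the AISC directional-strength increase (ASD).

E55XX → F_EXX = 550 MPa.
t_e = 0.707 × 6 = 4.242 mm; A_we = 4.242 × 300 = 1273 mm².
Directional factor: 1.0 + 0.5 sin^1.5(90°) = 1.5.
F_nw = 0.6 × 550 × 1.5 = 495 MPa.
R_n/Ω = (495 × 1273) / 2.0 × 10⁻³ = 315 kN.

R_n/Ω ≈ 315 kN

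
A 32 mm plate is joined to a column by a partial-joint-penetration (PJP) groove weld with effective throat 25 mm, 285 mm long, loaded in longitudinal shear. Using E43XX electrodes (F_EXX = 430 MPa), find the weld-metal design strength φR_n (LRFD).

Effective throat (given) t_e = 25 mm.
A_we = 25 × 285 = 7125 mm².
F_nw = 0.6 F_EXX = 258 MPa.
φR_n = 0.75 × 258 × 7125 × 10⁻³ = 1379 kN.

φR_n ≈ 1380 kN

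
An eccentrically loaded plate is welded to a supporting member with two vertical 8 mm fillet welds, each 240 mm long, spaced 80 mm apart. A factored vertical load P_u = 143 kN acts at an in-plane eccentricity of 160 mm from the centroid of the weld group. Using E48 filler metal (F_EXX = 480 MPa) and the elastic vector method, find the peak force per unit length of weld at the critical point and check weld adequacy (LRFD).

f_max ≈ 1070 N/mm; adequate

Total weld length L_w = 480 mm. Treat welds as unit-width lines.
Polar moment about centroid: J = 2[d³/12 + d(b/2)²] = 2[240³/12 + 240×40²] = 3072000 mm³.
Direct shear f_v = P/L_w = 143×10³ / 480 = 297.9 N/mm (vertical).
Torsion M = P·e = 143×10³ × 160 = 22880000 N·mm.
Critical point at (x, y) = (40, 120) from centroid. f_tx = M·y/J = 893.8 N/mm; f_ty = M·x/J = 297.9 N/mm.
Resultant f_max = √[f_tx² + (f_v + f_ty)²] = √[893.8² + (297.9 + 297.9)²] = 1074 N/mm.
Capacity per unit length: φr_n = 0.75 × 0.6 × 480 × (0.707 × 8) = 1222 N/mm.
1074 ≤ 1222 → adequate.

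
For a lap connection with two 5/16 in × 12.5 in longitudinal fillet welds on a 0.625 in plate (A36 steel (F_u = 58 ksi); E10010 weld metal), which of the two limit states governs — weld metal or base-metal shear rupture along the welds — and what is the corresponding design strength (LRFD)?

E100XX → F_EXX = 100 ksi.
t_e = 0.707 × 0.3125 = 0.2209 in; L = 25 in.
Weld metal: φR_n = 0.75 × 0.6 × 100 × 0.2209 × 25 = 248.6 kips.
Base metal (shear rupture): φR_n = 0.75 × 0.6 × 58 × 0.625 × 25 = 407.8 kips.
Governing: weld metal.

φR_n ≈ 249 kips (weld metal governs)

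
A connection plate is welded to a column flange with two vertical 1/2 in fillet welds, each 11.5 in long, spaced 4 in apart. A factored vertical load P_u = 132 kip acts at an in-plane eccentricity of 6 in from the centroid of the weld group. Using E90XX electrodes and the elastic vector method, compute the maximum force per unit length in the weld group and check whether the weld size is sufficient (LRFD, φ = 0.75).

E90XX → F_EXX = 90 ksi.
Total weld length L_w = 23 in. Treat welds as unit-width lines.
Polar moment about centroid: J = 2[d³/12 + d(b/2)²] = 2[11.5³/12 + 11.5×2²] = 345.5 in³.
Direct shear f_v = P/L_w = 132 / 23 = 5.739 kip/in (vertical).
Torsion M = P·e = 132 × 6 = 792 kip·in.
Critical point at (x, y) = (2, 5.75) from centroid. f_tx = M·y/J = 13.18 kip/in; f_ty = M·x/J = 4.585 kip/in.
Resultant f_max = √[f_tx² + (f_v + f_ty)²] = √[13.18² + (5.739 + 4.585)²] = 16.74 kip/in.
Capacity per unit length: φr_n = 0.75 × 0.6 × 90 × (0.707 × 0.5) = 14.32 kip/in.
16.74 > 14.32 → NOT adequate.

f_max ≈ 16.7 kip/in; NOT adequate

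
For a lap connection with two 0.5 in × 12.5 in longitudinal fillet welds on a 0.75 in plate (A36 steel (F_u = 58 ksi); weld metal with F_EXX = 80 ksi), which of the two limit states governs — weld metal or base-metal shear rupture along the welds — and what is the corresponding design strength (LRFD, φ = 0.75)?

φR_n ≈ 318 kip (weld metal governs)

t_e = 0.707 × 0.5 = 0.3535 in; L = 25 in.
Weld metal: φR_n = 0.75 × 0.6 × 80 × 0.3535 × 25 = 318.1 kip.
Base metal (shear rupture): φR_n = 0.75 × 0.6 × 58 × 0.75 × 25 = 489.4 kip.
Governing: weld metal.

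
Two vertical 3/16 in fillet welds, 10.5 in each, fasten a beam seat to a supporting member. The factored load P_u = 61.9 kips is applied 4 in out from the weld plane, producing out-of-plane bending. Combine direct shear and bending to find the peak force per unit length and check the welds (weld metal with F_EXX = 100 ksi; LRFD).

L_w = 2 × 10.5 = 21 in; section modulus (unit throat) S = 2 × L²/6 = 36.75 in².
Direct shear f_v = P/L_w = 61.9/21 = 2.948 kip/in.
Moment M = P × e = 61.9 × 4 = 247.6 kip·in; bending f_b = M/S = 6.737 kip/in.
f_max = √(f_v² + f_b²) = √(2.948² + 6.737²) = 7.354 kip/in.
φr_n = 0.75 × 0.6 × 100 × (0.707 × 0.1875) = 5.965 kip/in → NOT adequate.

f_max ≈ 7.35 kip/in; NOT adequate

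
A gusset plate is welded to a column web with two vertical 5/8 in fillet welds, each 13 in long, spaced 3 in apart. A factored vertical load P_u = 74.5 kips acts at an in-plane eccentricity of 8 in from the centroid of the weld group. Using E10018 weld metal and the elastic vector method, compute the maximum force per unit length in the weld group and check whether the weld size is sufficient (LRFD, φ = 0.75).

E100XX → F_EXX = 100 ksi.
Total weld length L_w = 26 in. Treat welds as unit-width lines.
Polar moment about centroid: J = 2[d³/12 + d(b/2)²] = 2[13³/12 + 13×1.5²] = 424.7 in³.
Direct shear f_v = P/L_w = 74.5 / 26 = 2.865 kip/in (vertical).
Torsion M = P·e = 74.5 × 8 = 596 kip·in.
Critical point at (x, y) = (1.5, 6.5) from centroid. f_tx = M·y/J = 9.122 kip/in; f_ty = M·x/J = 2.105 kip/in.
Resultant f_max = √[f_tx² + (f_v + f_ty)²] = √[9.122² + (2.865 + 2.105)²] = 10.39 kip/in.
Capacity per unit length: φr_n = 0.75 × 0.6 × 100 × (0.707 × 0.625) = 19.88 kip/in.
10.39 ≤ 19.88 → adequate.

f_max ≈ 10.4 kip/in; adequate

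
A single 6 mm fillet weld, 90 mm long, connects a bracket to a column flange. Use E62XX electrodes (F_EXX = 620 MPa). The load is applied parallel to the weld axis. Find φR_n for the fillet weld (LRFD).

φR_n ≈ 107 kN

Effective throat t_e = 0.707 × 6 = 4.242 mm.
Total length L = 90 mm; A_we = 4.242 × 90 = 381.8 mm².
F_nw = 0.6 F_EXX = 0.6 × 620 = 372 MPa.
φR_n = 0.75 × 372 × 381.8 × 10⁻³ = 106.5 kN.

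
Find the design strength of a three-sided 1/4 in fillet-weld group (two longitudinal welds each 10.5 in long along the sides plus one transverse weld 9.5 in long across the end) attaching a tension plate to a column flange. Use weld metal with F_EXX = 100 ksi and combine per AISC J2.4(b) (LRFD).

φR_n ≈ 255 kips

t_e = 0.707 × 0.25 = 0.1767 in.
R_nwl = 0.6 × 100 × 0.1767 × 21 = 222.7 kips (longitudinal, 2 welds).
R_nwt = 0.6 × 100 × 0.1767 × 9.5 = 100.7 kips (transverse, base value).
(i) R_nwl + R_nwt = 323.5 kips; (ii) 0.85 R_nwl + 1.5 R_nwt = 340.4 kips.
R_n = max = 340.4 kips [governs: (ii)]; φR_n = 255.3 kips.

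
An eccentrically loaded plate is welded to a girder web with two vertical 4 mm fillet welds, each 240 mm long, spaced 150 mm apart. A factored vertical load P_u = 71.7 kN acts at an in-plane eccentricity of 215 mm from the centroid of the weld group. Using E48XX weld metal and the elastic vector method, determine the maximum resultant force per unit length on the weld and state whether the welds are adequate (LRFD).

E48XX → F_EXX = 480 MPa.
Total weld length L_w = 480 mm. Treat welds as unit-width lines.
Polar moment about centroid: J = 2[d³/12 + d(b/2)²] = 2[240³/12 + 240×75²] = 5004000 mm³.
Direct shear f_v = P/L_w = 71.7×10³ / 480 = 149.4 N/mm (vertical).
Torsion M = P·e = 71.7×10³ × 215 = 15416000 N·mm.
Critical point at (x, y) = (75, 120) from centroid. f_tx = M·y/J = 369.7 N/mm; f_ty = M·x/J = 231 N/mm.
Resultant f_max = √[f_tx² + (f_v + f_ty)²] = √[369.7² + (149.4 + 231)²] = 530.5 N/mm.
Capacity per unit length: φr_n = 0.75 × 0.6 × 480 × (0.707 × 4) = 610.8 N/mm.
530.5 ≤ 610.8 → adequate.

f_max ≈ 530 N/mm; adequate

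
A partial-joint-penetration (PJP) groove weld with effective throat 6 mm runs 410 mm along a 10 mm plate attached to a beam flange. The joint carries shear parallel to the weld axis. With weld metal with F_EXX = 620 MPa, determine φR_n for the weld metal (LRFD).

φR_n ≈ 686 kN

Effective throat (given) t_e = 6 mm.
A_we = 6 × 410 = 2460 mm².
F_nw = 0.6 F_EXX = 372 MPa.
φR_n = 0.75 × 372 × 2460 × 10⁻³ = 686.3 kN.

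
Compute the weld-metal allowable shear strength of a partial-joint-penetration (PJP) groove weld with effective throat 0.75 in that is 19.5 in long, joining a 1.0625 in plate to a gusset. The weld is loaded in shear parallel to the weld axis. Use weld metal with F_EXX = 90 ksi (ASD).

Effective throat (given) t_e = 0.75 in.
A_we = 0.75 × 19.5 = 14.62 in².
F_nw = 0.6 F_EXX = 54 ksi.
R_n/Ω = (54 × 14.62) / 2.0 = 394.9 kip.

R_n/Ω ≈ 395 kip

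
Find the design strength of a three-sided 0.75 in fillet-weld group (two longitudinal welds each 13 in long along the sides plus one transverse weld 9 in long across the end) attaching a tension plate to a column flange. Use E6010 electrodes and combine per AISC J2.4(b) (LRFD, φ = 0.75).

φR_n ≈ 510 kips

E60XX → F_EXX = 60 ksi.
t_e = 0.707 × 0.75 = 0.5302 in.
R_nwl = 0.6 × 60 × 0.5302 × 26 = 496.3 kips (longitudinal, 2 welds).
R_nwt = 0.6 × 60 × 0.5302 × 9 = 171.8 kips (transverse, base value).
(i) R_nwl + R_nwt = 668.1 kips; (ii) 0.85 R_nwl + 1.5 R_nwt = 679.6 kips.
R_n = max = 679.6 kips [governs: (ii)]; φR_n = 509.7 kips.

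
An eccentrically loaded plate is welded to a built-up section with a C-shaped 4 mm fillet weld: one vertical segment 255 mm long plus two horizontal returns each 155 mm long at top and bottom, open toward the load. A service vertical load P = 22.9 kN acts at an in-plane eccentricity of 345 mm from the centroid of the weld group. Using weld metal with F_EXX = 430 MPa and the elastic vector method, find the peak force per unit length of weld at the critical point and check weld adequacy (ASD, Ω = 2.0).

f_max ≈ 200 N/mm; adequate

Total weld length L_w = 565 mm. Treat welds as unit-width lines.
Centroid: x̄ = 2×155×77.5 / 565 = 42.52 mm from the vertical weld.
Polar moment about centroid: J = I_x + I_y = [255³/12 + 2×155×127.5²] + [255×42.52² + 2(155³/12 + 155×34.98²)] = 7882000 mm³.
Direct shear f_v = P/L_w = 22.9×10³ / 565 = 40.53 N/mm (vertical).
Torsion M = P·e = 22.9×10³ × 345 = 7900500 N·mm.
Critical point at (x, y) = (112.5, 127.5) from centroid. f_tx = M·y/J = 127.8 N/mm; f_ty = M·x/J = 112.7 N/mm.
Resultant f_max = √[f_tx² + (f_v + f_ty)²] = √[127.8² + (40.53 + 112.7)²] = 199.6 N/mm.
Capacity per unit length: r_n/Ω = (1/2.0) × 0.6 × 430 × (0.707 × 4) = 364.8 N/mm.
199.6 ≤ 364.8 → adequate.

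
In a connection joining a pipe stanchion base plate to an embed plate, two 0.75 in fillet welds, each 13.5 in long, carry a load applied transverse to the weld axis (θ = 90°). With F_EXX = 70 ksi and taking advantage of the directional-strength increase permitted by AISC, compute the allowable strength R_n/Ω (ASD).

R_n/Ω ≈ 451 kips

t_e = 0.707 × 0.75 = 0.5302 in; A_we = 0.5302 × 27 = 14.32 in².
Directional factor: 1.0 + 0.5 sin^1.5(90°) = 1.5.
F_nw = 0.6 × 70 × 1.5 = 63 ksi.
R_n/Ω = (63 × 14.32) / 2.0 = 451 kips.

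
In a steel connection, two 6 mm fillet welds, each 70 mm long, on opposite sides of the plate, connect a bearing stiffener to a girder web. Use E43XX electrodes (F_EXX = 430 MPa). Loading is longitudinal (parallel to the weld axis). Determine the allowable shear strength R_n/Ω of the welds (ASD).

R_n/Ω ≈ 76.6 kN

Effective throat t_e = 0.707 × 6 = 4.242 mm.
Total length L = 140 mm; A_we = 4.242 × 140 = 593.9 mm².
F_nw = 0.6 F_EXX = 0.6 × 430 = 258 MPa.
R_n = 258 × 593.9 × 10⁻³ = 153.2 kN; R_n/Ω = 153.2/2.0 = 76.61 kN.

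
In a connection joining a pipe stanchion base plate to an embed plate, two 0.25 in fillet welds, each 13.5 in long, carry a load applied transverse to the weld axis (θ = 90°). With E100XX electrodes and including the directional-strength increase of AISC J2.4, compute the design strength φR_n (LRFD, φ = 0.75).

φR_n ≈ 322 kips

E100XX → F_EXX = 100 ksi.
t_e = 0.707 × 0.25 = 0.1767 in; A_we = 0.1767 × 27 = 4.772 in².
Directional factor: 1.0 + 0.5 sin^1.5(90°) = 1.5.
F_nw = 0.6 × 100 × 1.5 = 90 ksi.
φR_n = 0.75 × 90 × 4.772 = 322.1 kips.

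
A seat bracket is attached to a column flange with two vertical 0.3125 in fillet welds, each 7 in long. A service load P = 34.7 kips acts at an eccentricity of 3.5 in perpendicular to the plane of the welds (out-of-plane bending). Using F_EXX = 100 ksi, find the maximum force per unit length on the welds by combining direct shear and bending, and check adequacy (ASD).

L_w = 2 × 7 = 14 in; section modulus (unit throat) S = 2 × L²/6 = 16.33 in².
Direct shear f_v = P/L_w = 34.7/14 = 2.479 kip/in.
Moment M = P × e = 34.7 × 3.5 = 121.45 kip·in; bending f_b = M/S = 7.436 kip/in.
f_max = √(f_v² + f_b²) = √(2.479² + 7.436²) = 7.838 kip/in.
r_n/Ω = (1/2.0) × 0.6 × 100 × (0.707 × 0.3125) = 6.628 kip/in → NOT adequate.

f_max ≈ 7.84 kip/in; NOT adequate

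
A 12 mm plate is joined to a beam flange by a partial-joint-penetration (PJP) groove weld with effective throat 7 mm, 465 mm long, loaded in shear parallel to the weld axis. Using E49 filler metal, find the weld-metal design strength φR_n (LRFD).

φR_n ≈ 718 kN

E49XX → F_EXX = 490 MPa.
Effective throat (given) t_e = 7 mm.
A_we = 7 × 465 = 3255 mm².
F_nw = 0.6 F_EXX = 294 MPa.
φR_n = 0.75 × 294 × 3255 × 10⁻³ = 717.7 kN.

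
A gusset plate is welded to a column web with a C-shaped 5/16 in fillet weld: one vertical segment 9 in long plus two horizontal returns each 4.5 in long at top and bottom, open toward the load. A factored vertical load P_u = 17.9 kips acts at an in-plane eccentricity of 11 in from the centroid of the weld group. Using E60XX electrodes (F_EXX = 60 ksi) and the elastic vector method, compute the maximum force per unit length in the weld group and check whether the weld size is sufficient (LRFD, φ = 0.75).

Total weld length L_w = 18 in. Treat welds as unit-width lines.
Centroid: x̄ = 2×4.5×2.25 / 18 = 1.125 in from the vertical weld.
Polar moment about centroid: J = I_x + I_y = [9³/12 + 2×4.5×4.5²] + [9×1.125² + 2(4.5³/12 + 4.5×1.125²)] = 281 in³.
Direct shear f_v = P/L_w = 17.9 / 18 = 0.9944 kip/in (vertical).
Torsion M = P·e = 17.9 × 11 = 196.9 kip·in.
Critical point at (x, y) = (3.375, 4.5) from centroid. f_tx = M·y/J = 3.154 kip/in; f_ty = M·x/J = 2.365 kip/in.
Resultant f_max = √[f_tx² + (f_v + f_ty)²] = √[3.154² + (0.9944 + 2.365)²] = 4.608 kip/in.
Capacity per unit length: φr_n = 0.75 × 0.6 × 60 × (0.707 × 0.3125) = 5.965 kip/in.
4.608 ≤ 5.965 → adequate.

f_max ≈ 4.61 kip/in; adequate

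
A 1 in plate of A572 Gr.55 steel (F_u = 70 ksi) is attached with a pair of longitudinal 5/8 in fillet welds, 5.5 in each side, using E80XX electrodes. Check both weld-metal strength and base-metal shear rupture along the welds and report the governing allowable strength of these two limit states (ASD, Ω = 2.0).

E80XX → F_EXX = 80 ksi.
t_e = 0.707 × 0.625 = 0.4419 in; L = 11 in.
Weld metal: R_n/Ω = (1/2.0) × 0.6 × 80 × 0.4419 × 11 = 116.7 kip.
Base metal (shear rupture): R_n/Ω = (1/2.0) × 0.6 × 70 × 1 × 11 = 231 kip.
Governing: weld metal.

R_n/Ω ≈ 117 kip (weld metal governs)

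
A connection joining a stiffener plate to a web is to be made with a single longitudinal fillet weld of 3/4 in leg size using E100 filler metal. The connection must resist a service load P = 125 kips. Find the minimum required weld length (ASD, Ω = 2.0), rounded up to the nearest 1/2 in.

E100XX → F_EXX = 100 ksi.
Throat t_e = 0.707 × 0.75 = 0.5302 in.
r_n/Ω = (0.6 × 100 × 0.5302) / 2.0 = 15.91 kip/in.
L_req = P / (r_n/Ω) = 125 / 15.91 = 7.858 in total.
Round up → use L = 8 in.

L = 8 in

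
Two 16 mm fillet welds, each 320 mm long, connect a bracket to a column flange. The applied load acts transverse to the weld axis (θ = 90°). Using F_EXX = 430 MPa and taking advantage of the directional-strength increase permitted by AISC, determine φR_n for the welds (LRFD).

t_e = 0.707 × 16 = 11.31 mm; A_we = 11.31 × 640 = 7240 mm².
Directional factor: 1.0 + 0.5 sin^1.5(90°) = 1.5.
F_nw = 0.6 × 430 × 1.5 = 387 MPa.
φR_n = 0.75 × 387 × 7240 × 10⁻³ = 2101 kN.

φR_n ≈ 2100 kN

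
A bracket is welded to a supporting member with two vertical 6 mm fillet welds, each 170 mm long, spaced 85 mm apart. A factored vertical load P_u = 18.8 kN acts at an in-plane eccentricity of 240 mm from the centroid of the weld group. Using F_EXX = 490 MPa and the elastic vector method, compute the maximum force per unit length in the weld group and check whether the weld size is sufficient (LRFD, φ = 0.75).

f_max ≈ 328 N/mm; adequate

Total weld length L_w = 340 mm. Treat welds as unit-width lines.
Polar moment about centroid: J = 2[d³/12 + d(b/2)²] = 2[170³/12 + 170×42.5²] = 1433000 mm³.
Direct shear f_v = P/L_w = 18.8×10³ / 340 = 55.29 N/mm (vertical).
Torsion M = P·e = 18.8×10³ × 240 = 4512000 N·mm.
Critical point at (x, y) = (42.5, 85) from centroid. f_tx = M·y/J = 267.6 N/mm; f_ty = M·x/J = 133.8 N/mm.
Resultant f_max = √[f_tx² + (f_v + f_ty)²] = √[267.6² + (55.29 + 133.8)²] = 327.7 N/mm.
Capacity per unit length: φr_n = 0.75 × 0.6 × 490 × (0.707 × 6) = 935.4 N/mm.
327.7 ≤ 935.4 → adequate.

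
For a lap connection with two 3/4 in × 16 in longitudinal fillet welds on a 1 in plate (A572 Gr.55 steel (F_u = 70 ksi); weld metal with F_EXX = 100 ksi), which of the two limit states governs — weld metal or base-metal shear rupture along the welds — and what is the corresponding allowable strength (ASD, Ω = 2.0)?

t_e = 0.707 × 0.75 = 0.5302 in; L = 32 in.
Weld metal: R_n/Ω = (1/2.0) × 0.6 × 100 × 0.5302 × 32 = 509 kips.
Base metal (shear rupture): R_n/Ω = (1/2.0) × 0.6 × 70 × 1 × 32 = 672 kips.
Governing: weld metal.

R_n/Ω ≈ 509 kips (weld metal governs)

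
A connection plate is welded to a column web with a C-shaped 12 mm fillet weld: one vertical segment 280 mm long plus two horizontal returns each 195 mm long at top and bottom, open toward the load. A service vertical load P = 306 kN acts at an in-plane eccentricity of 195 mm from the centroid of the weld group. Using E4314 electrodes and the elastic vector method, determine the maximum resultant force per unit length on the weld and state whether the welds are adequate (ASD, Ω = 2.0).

f_max ≈ 1320 N/mm; NOT adequate

E43XX → F_EXX = 430 MPa.
Total weld length L_w = 670 mm. Treat welds as unit-width lines.
Centroid: x̄ = 2×195×97.5 / 670 = 56.75 mm from the vertical weld.
Polar moment about centroid: J = I_x + I_y = [280³/12 + 2×195×140²] + [280×56.75² + 2(195³/12 + 195×40.75²)] = 12260000 mm³.
Direct shear f_v = P/L_w = 306×10³ / 670 = 456.7 N/mm (vertical).
Torsion M = P·e = 306×10³ × 195 = 59670000 N·mm.
Critical point at (x, y) = (138.2, 140) from centroid. f_tx = M·y/J = 681.5 N/mm; f_ty = M·x/J = 672.9 N/mm.
Resultant f_max = √[f_tx² + (f_v + f_ty)²] = √[681.5² + (456.7 + 672.9)²] = 1319 N/mm.
Capacity per unit length: r_n/Ω = (1/2.0) × 0.6 × 430 × (0.707 × 12) = 1094 N/mm.
1319 > 1094 → NOT adequate.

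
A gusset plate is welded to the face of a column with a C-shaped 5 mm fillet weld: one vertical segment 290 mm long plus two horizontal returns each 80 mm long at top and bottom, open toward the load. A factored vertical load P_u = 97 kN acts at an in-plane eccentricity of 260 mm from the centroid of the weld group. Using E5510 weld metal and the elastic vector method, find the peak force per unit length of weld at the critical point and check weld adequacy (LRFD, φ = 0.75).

f_max ≈ 824 N/mm; adequate

E55XX → F_EXX = 550 MPa.
Total weld length L_w = 450 mm. Treat welds as unit-width lines.
Centroid: x̄ = 2×80×40 / 450 = 14.22 mm from the vertical weld.
Polar moment about centroid: J = I_x + I_y = [290³/12 + 2×80×145²] + [290×14.22² + 2(80³/12 + 80×25.78²)] = 5647000 mm³.
Direct shear f_v = P/L_w = 97×10³ / 450 = 215.6 N/mm (vertical).
Torsion M = P·e = 97×10³ × 260 = 25220000 N·mm.
Critical point at (x, y) = (65.78, 145) from centroid. f_tx = M·y/J = 647.6 N/mm; f_ty = M·x/J = 293.8 N/mm.
Resultant f_max = √[f_tx² + (f_v + f_ty)²] = √[647.6² + (215.6 + 293.8)²] = 823.9 N/mm.
Capacity per unit length: φr_n = 0.75 × 0.6 × 550 × (0.707 × 5) = 874.9 N/mm.
823.9 ≤ 874.9 → adequate.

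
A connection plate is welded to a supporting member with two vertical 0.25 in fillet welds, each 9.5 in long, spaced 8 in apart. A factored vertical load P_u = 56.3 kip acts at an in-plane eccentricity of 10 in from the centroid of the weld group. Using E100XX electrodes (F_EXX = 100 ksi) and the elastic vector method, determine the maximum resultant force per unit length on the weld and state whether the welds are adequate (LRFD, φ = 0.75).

f_max ≈ 9.99 kip/in; NOT adequate

Total weld length L_w = 19 in. Treat welds as unit-width lines.
Polar moment about centroid: J = 2[d³/12 + d(b/2)²] = 2[9.5³/12 + 9.5×4²] = 446.9 in³.
Direct shear f_v = P/L_w = 56.3 / 19 = 2.963 kip/in (vertical).
Torsion M = P·e = 56.3 × 10 = 563 kip·in.
Critical point at (x, y) = (4, 4.75) from centroid. f_tx = M·y/J = 5.984 kip/in; f_ty = M·x/J = 5.039 kip/in.
Resultant f_max = √[f_tx² + (f_v + f_ty)²] = √[5.984² + (2.963 + 5.039)²] = 9.992 kip/in.
Capacity per unit length: φr_n = 0.75 × 0.6 × 100 × (0.707 × 0.25) = 7.954 kip/in.
9.992 > 7.954 → NOT adequate.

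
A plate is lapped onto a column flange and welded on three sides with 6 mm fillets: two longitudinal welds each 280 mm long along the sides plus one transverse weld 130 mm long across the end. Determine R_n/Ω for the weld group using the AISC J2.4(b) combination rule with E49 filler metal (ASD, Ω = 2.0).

E49XX → F_EXX = 490 MPa.
t_e = 0.707 × 6 = 4.242 mm.
R_nwl = 0.6 × 490 × 4.242 × 560 × 10⁻³ = 698.4 kN (longitudinal, 2 welds).
R_nwt = 0.6 × 490 × 4.242 × 130 × 10⁻³ = 162.1 kN (transverse, base value).
(i) R_nwl + R_nwt = 860.5 kN; (ii) 0.85 R_nwl + 1.5 R_nwt = 836.8 kN.
R_n = max = 860.5 kN [governs: (i)]; R_n/Ω = 430.3 kN.

R_n/Ω ≈ 430 kN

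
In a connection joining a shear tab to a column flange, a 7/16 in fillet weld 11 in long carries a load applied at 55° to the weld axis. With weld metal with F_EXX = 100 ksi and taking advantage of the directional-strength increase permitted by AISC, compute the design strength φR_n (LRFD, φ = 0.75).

t_e = 0.707 × 0.4375 = 0.3093 in; A_we = 0.3093 × 11 = 3.402 in².
Directional factor: 1.0 + 0.5 sin^1.5(55°) = 1.371.
F_nw = 0.6 × 100 × 1.371 = 82.24 ksi.
φR_n = 0.75 × 82.24 × 3.402 = 209.9 kips.

φR_n ≈ 210 kips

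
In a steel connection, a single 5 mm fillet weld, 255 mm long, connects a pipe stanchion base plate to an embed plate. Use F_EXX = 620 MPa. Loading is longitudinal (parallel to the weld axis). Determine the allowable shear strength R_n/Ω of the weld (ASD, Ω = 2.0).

R_n/Ω ≈ 168 kN

Effective throat t_e = 0.707 × 5 = 3.535 mm.
Total length L = 255 mm; A_we = 3.535 × 255 = 901.4 mm².
F_nw = 0.6 F_EXX = 0.6 × 620 = 372 MPa.
R_n = 372 × 901.4 × 10⁻³ = 335.3 kN; R_n/Ω = 335.3/2.0 = 167.7 kN.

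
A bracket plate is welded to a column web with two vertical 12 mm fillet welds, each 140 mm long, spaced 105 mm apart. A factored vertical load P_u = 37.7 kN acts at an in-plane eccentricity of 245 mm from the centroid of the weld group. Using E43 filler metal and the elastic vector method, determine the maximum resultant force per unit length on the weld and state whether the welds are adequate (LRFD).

E43XX → F_EXX = 430 MPa.
Total weld length L_w = 280 mm. Treat welds as unit-width lines.
Polar moment about centroid: J = 2[d³/12 + d(b/2)²] = 2[140³/12 + 140×52.5²] = 1229000 mm³.
Direct shear f_v = P/L_w = 37.7×10³ / 280 = 134.6 N/mm (vertical).
Torsion M = P·e = 37.7×10³ × 245 = 9236500 N·mm.
Critical point at (x, y) = (52.5, 70) from centroid. f_tx = M·y/J = 526 N/mm; f_ty = M·x/J = 394.5 N/mm.
Resultant f_max = √[f_tx² + (f_v + f_ty)²] = √[526² + (134.6 + 394.5)²] = 746.2 N/mm.
Capacity per unit length: φr_n = 0.75 × 0.6 × 430 × (0.707 × 12) = 1642 N/mm.
746.2 ≤ 1642 → adequate.

f_max ≈ 746 N/mm; adequate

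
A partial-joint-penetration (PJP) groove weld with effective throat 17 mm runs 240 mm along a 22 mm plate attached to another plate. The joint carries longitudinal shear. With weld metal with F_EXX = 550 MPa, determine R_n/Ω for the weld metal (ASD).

Effective throat (given) t_e = 17 mm.
A_we = 17 × 240 = 4080 mm².
F_nw = 0.6 F_EXX = 330 MPa.
R_n/Ω = (330 × 4080) / 2.0 × 10⁻³ = 673.2 kN.

R_n/Ω ≈ 673 kN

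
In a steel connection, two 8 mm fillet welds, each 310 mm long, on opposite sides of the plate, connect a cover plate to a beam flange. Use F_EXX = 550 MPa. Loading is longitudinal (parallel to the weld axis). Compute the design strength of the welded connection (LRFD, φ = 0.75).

Effective throat t_e = 0.707 × 8 = 5.656 mm.
Total length L = 620 mm; A_we = 5.656 × 620 = 3507 mm².
F_nw = 0.6 F_EXX = 0.6 × 550 = 330 MPa.
φR_n = 0.75 × 330 × 3507 × 10⁻³ = 867.9 kN.

φR_n ≈ 868 kN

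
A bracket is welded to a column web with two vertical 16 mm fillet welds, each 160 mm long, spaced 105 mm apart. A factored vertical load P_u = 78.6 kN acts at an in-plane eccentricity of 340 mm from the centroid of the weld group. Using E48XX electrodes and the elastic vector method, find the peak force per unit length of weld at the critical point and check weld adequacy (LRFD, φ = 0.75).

f_max ≈ 1780 N/mm; adequate

E48XX → F_EXX = 480 MPa.
Total weld length L_w = 320 mm. Treat welds as unit-width lines.
Polar moment about centroid: J = 2[d³/12 + d(b/2)²] = 2[160³/12 + 160×52.5²] = 1565000 mm³.
Direct shear f_v = P/L_w = 78.6×10³ / 320 = 245.6 N/mm (vertical).
Torsion M = P·e = 78.6×10³ × 340 = 26724000 N·mm.
Critical point at (x, y) = (52.5, 80) from centroid. f_tx = M·y/J = 1366 N/mm; f_ty = M·x/J = 896.7 N/mm.
Resultant f_max = √[f_tx² + (f_v + f_ty)²] = √[1366² + (245.6 + 896.7)²] = 1781 N/mm.
Capacity per unit length: φr_n = 0.75 × 0.6 × 480 × (0.707 × 16) = 2443 N/mm.
1781 ≤ 2443 → adequate.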